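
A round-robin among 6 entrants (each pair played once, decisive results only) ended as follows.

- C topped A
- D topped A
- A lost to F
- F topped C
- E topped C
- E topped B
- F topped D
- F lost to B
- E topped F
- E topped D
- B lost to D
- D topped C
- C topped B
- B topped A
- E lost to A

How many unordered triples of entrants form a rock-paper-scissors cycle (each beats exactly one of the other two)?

6

Win totals: A 1, B 2, C 2, D 3, E 4, F 3.
An entrant with w wins dominates both others in C(w,2) triples; summing gives 0 + 1 + 1 + 3 + 6 + 3 = 14 transitive triples.
Total triples C(6,3) = 20, so cyclic triples = 20 − 14 = 6.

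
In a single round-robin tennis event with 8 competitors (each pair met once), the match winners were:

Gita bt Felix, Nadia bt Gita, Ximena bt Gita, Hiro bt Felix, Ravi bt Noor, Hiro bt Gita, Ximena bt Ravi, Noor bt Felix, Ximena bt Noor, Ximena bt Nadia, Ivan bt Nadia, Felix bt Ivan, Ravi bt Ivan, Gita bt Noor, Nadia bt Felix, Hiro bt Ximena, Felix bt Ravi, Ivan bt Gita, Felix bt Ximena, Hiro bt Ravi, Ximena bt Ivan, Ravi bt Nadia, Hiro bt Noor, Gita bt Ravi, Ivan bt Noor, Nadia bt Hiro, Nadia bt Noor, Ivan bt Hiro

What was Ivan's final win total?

4

Ivan's results: beat Nadia, Noor, Hiro, Gita; lost to Ximena, Felix, Ravi.
That is 4 wins.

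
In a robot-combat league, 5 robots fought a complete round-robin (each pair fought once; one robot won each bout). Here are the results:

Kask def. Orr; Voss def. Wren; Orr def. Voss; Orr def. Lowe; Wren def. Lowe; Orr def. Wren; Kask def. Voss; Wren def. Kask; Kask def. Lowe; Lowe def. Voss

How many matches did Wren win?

Wren's results: beat Kask, Lowe; lost to Voss, Orr.
That is 2 wins.

2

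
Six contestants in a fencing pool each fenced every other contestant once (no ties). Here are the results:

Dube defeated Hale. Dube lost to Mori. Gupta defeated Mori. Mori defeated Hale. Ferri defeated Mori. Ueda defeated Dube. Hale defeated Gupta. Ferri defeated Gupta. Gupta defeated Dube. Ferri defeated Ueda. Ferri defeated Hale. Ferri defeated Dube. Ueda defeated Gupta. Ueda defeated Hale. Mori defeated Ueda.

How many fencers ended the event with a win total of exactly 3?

Win totals: Gupta 2, Hale 1, Ferri 5, Mori 3, Dube 1, Ueda 3.
Exactly 3: Mori, Ueda — 2 fencers.

2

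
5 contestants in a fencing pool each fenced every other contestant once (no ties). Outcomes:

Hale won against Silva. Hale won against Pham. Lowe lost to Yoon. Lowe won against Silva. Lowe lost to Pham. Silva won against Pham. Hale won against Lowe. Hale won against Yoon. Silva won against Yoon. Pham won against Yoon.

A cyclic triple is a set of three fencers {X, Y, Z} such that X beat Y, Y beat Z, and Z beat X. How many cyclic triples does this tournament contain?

Win totals: Hale 4, Yoon 1, Lowe 1, Pham 2, Silva 2.
A fencer with w wins dominates both others in C(w,2) triples; summing gives 6 + 0 + 0 + 1 + 1 = 8 transitive triples.
Total triples C(5,3) = 10, so cyclic triples = 10 − 8 = 2.

2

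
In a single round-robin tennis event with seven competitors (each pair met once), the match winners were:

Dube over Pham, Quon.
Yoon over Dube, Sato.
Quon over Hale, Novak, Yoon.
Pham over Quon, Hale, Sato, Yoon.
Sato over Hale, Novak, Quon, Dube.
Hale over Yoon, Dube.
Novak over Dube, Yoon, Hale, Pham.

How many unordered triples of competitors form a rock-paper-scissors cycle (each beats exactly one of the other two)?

11

Win totals: Yoon 2, Novak 4, Hale 2, Dube 2, Pham 4, Sato 4, Quon 3.
A competitor with w wins dominates both others in C(w,2) triples; summing gives 1 + 6 + 1 + 1 + 6 + 6 + 3 = 24 transitive triples.
Total triples C(7,3) = 35, so cyclic triples = 35 − 24 = 11.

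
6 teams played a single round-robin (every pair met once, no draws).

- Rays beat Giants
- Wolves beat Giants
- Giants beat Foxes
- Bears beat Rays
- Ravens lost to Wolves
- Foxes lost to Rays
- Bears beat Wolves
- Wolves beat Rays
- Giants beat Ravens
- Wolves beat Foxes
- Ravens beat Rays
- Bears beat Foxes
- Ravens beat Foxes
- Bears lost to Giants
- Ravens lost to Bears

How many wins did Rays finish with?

Rays' results: beat Foxes, Giants; lost to Wolves, Bears, Ravens.
That is 2 wins.

2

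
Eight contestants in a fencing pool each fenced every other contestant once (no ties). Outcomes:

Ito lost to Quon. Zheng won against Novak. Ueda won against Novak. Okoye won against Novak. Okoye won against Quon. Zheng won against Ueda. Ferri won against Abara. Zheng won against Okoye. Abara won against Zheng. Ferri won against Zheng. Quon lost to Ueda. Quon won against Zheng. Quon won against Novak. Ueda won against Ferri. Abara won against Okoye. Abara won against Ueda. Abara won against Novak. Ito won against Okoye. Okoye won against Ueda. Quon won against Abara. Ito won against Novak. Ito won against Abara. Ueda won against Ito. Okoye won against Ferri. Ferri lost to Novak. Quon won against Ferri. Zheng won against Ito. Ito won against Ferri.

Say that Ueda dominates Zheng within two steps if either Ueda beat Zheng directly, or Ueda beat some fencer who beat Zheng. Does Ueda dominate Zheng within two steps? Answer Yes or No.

Ueda did not beat Zheng directly.
Ueda beat Ito, Novak, Quon, Ferri. Of those, Quon beat Zheng.

Yes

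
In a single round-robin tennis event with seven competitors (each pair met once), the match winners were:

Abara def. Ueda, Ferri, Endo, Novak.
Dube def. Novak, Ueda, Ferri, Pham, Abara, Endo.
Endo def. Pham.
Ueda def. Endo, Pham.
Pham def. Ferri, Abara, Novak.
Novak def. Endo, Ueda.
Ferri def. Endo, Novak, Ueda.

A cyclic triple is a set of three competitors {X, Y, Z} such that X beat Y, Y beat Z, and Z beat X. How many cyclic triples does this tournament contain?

6

Win totals: Abara 4, Novak 2, Endo 1, Dube 6, Ueda 2, Pham 3, Ferri 3.
A competitor with w wins dominates both others in C(w,2) triples; summing gives 6 + 1 + 0 + 15 + 1 + 3 + 3 = 29 transitive triples.
Total triples C(7,3) = 35, so cyclic triples = 35 − 29 = 6.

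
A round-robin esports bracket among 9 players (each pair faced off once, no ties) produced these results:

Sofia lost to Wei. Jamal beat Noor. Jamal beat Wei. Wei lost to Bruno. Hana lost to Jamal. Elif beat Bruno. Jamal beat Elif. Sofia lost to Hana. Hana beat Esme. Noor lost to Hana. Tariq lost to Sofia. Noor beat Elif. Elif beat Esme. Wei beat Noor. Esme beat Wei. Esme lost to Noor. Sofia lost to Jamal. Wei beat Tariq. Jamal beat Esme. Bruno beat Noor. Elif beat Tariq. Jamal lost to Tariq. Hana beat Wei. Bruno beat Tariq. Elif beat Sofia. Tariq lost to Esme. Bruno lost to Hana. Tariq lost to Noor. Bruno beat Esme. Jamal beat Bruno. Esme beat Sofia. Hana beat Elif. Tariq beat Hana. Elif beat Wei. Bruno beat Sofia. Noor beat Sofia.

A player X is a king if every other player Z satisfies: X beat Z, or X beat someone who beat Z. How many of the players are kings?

5

Noor reaches everyone (king).
Bruno reaches everyone (king).
Wei cannot reach Bruno in two steps.
Elif reaches everyone (king).
Esme cannot reach Bruno, Elif in two steps.
Sofia cannot reach Noor, Bruno, Wei, Elif, Esme in two steps.
Tariq reaches everyone (king).
Jamal reaches everyone (king).
Hana cannot reach Jamal in two steps.
Kings: Noor, Bruno, Elif, Tariq, Jamal — 5.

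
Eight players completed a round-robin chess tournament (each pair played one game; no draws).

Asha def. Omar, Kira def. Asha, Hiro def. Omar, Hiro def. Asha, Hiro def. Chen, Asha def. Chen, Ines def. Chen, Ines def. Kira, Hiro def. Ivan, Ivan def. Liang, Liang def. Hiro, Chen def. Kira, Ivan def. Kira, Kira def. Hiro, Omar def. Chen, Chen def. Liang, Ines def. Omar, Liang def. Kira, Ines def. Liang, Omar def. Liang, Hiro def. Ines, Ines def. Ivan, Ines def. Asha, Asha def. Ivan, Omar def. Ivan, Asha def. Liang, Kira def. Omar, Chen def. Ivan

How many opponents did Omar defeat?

3

Omar's results: beat Ivan, Chen, Liang; lost to Kira, Ines, Hiro, Asha.
That is 3 wins.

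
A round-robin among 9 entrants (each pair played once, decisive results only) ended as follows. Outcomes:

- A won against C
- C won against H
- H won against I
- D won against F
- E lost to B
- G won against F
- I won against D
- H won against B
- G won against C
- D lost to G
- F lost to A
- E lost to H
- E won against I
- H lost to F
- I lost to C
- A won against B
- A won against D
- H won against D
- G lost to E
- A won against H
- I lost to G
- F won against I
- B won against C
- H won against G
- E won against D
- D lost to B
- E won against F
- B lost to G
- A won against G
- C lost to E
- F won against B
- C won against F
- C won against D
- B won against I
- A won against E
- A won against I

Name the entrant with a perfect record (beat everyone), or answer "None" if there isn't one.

A

A has 8 wins out of 8 opponents — a perfect record.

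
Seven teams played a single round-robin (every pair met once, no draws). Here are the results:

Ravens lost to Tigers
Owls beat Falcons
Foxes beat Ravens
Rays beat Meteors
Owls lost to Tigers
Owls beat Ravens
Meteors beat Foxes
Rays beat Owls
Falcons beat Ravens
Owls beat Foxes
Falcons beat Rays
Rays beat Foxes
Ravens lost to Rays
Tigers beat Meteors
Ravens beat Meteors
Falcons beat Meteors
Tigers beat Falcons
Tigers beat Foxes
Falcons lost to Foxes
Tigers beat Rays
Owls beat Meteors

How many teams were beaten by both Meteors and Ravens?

0

Meteors beat: Foxes.
Ravens beat: Meteors.
No one was beaten by both.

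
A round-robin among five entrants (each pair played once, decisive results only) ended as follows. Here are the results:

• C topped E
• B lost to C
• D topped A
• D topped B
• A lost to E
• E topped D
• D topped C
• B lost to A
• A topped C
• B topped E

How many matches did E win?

E's results: beat A, D; lost to B, C.
That is 2 wins.

2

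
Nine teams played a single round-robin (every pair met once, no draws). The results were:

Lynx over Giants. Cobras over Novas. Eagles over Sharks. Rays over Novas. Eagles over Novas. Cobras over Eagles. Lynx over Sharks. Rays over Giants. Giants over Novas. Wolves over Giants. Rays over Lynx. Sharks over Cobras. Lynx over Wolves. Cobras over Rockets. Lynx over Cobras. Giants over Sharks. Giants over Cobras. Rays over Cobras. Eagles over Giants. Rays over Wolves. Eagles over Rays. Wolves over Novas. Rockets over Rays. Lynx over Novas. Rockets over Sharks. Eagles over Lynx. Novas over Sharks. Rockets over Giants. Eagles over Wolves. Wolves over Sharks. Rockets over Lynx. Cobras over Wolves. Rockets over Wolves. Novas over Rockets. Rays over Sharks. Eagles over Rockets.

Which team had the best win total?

Eagles

Win totals: Novas 2, Wolves 3, Rays 6, Eagles 7, Rockets 5, Cobras 4, Giants 3, Sharks 1, Lynx 5.
Eagles leads with 7 wins (next highest: 6).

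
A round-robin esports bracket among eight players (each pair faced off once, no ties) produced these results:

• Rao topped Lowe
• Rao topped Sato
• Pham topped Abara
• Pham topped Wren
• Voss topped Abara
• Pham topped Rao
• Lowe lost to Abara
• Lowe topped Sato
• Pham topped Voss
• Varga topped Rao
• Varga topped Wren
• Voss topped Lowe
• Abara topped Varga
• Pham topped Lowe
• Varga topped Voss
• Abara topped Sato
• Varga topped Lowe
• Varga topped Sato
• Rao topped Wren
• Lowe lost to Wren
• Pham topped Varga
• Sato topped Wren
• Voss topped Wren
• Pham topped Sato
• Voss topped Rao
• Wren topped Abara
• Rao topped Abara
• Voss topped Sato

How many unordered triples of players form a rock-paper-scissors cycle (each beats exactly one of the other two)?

Win totals: Pham 7, Varga 5, Lowe 1, Wren 2, Rao 4, Voss 5, Abara 3, Sato 1.
A player with w wins dominates both others in C(w,2) triples; summing gives 21 + 10 + 0 + 1 + 6 + 10 + 3 + 0 = 51 transitive triples.
Total triples C(8,3) = 56, so cyclic triples = 56 − 51 = 5.

5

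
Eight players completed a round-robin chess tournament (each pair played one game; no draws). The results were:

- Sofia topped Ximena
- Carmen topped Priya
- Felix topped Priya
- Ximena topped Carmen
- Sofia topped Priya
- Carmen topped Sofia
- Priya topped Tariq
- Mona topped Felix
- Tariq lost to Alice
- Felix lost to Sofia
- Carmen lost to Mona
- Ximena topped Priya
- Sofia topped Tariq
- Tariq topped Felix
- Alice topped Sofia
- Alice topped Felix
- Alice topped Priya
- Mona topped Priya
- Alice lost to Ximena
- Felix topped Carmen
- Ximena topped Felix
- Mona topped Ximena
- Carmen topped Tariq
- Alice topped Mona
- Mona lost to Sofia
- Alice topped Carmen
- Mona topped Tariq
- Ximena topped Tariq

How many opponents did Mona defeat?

Mona's results: beat Tariq, Felix, Carmen, Priya, Ximena; lost to Sofia, Alice.
That is 5 wins.

5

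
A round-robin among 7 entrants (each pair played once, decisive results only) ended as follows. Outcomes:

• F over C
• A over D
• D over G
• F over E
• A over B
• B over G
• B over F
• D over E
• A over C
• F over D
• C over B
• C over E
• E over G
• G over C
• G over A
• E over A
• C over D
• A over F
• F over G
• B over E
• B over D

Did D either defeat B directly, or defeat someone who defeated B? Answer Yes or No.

No

D did not beat B directly.
D beat E, G, but each of them lost to B. No two-step path.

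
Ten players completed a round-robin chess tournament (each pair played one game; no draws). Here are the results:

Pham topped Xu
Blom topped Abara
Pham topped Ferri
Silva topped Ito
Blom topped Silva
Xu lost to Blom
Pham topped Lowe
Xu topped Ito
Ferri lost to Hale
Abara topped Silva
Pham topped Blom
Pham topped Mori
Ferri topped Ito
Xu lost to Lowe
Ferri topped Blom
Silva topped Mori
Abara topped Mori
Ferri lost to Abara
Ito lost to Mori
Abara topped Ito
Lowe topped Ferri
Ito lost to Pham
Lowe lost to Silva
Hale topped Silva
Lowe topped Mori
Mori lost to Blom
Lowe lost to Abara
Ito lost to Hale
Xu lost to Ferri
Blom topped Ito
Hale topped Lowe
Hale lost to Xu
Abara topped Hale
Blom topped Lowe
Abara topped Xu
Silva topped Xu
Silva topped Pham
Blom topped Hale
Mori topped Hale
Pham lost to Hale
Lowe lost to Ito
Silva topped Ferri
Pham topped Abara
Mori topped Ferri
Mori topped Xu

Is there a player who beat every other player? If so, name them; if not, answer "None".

None

Highest win total is Pham with 7 (out of 9 possible).
Pham lost to Hale, Silva, so no player went undefeated.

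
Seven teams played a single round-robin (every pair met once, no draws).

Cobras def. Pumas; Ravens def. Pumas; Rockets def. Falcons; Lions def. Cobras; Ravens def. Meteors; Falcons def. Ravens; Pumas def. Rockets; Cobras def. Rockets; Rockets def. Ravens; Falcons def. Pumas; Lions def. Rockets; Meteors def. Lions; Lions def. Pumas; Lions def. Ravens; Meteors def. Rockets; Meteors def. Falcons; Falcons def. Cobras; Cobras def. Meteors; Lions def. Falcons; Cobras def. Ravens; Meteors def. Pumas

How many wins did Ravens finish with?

Ravens' results: beat Pumas, Meteors; lost to Rockets, Cobras, Lions, Falcons.
That is 2 wins.

2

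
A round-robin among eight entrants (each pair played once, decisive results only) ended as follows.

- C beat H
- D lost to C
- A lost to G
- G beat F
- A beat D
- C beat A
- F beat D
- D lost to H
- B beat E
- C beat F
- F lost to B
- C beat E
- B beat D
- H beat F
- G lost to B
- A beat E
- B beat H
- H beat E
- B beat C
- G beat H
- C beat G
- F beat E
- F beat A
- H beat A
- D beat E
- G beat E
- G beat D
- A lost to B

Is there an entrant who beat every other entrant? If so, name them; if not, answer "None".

B

B has 7 wins out of 7 opponents — a perfect record.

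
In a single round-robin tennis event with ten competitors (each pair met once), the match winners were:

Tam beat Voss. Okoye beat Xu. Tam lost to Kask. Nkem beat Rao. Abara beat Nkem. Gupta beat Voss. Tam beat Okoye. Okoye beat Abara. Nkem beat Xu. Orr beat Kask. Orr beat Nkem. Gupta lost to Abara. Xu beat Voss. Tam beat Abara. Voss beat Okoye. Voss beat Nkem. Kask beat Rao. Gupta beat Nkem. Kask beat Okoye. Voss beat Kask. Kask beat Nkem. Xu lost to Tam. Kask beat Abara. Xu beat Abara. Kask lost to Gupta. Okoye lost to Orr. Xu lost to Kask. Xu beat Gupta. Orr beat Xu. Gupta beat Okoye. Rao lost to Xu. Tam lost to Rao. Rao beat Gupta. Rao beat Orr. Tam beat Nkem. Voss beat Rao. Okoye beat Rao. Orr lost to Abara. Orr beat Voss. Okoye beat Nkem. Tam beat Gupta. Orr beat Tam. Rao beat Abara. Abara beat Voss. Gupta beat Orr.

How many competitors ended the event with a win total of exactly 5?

1

Win totals: Gupta 5, Voss 4, Abara 4, Okoye 4, Nkem 2, Tam 6, Xu 4, Kask 6, Rao 4, Orr 6.
Exactly 5: Gupta — 1 competitor.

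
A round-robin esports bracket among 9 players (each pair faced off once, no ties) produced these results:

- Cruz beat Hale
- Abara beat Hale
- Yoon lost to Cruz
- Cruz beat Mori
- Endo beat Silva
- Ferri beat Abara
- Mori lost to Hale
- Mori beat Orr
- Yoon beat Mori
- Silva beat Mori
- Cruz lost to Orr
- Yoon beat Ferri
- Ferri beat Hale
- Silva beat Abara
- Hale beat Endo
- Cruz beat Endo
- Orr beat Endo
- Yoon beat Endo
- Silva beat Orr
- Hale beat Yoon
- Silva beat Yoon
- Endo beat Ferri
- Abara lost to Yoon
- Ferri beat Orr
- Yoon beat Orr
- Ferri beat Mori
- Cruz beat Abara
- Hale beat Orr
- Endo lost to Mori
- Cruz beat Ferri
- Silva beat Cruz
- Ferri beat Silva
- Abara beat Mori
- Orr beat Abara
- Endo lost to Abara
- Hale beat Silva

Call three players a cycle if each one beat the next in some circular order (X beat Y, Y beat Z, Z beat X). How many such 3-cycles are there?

21

Win totals: Yoon 5, Abara 3, Orr 3, Endo 2, Hale 5, Silva 5, Cruz 6, Mori 2, Ferri 5.
A player with w wins dominates both others in C(w,2) triples; summing gives 10 + 3 + 3 + 1 + 10 + 10 + 15 + 1 + 10 = 63 transitive triples.
Total triples C(9,3) = 84, so cyclic triples = 84 − 63 = 21.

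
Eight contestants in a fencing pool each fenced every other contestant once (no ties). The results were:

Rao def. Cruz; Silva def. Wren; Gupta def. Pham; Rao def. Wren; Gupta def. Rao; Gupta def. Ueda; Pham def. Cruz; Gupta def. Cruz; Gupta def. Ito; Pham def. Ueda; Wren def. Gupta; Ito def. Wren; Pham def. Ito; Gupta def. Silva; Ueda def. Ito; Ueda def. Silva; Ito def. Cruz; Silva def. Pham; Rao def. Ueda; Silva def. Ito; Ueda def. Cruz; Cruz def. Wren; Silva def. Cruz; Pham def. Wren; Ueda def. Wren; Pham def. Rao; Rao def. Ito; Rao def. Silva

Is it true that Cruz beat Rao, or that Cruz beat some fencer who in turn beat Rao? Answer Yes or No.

Cruz did not beat Rao directly.
Cruz beat Wren, but each of them lost to Rao. No two-step path.

No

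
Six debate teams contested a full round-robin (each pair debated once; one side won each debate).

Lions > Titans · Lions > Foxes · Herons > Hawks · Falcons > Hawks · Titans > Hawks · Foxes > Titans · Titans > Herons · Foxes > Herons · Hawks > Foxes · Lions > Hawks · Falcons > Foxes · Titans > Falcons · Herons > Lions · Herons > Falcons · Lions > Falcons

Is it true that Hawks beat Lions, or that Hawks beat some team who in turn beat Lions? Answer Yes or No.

Hawks did not beat Lions directly.
Hawks beat Foxes, but each of them lost to Lions. No two-step path.

No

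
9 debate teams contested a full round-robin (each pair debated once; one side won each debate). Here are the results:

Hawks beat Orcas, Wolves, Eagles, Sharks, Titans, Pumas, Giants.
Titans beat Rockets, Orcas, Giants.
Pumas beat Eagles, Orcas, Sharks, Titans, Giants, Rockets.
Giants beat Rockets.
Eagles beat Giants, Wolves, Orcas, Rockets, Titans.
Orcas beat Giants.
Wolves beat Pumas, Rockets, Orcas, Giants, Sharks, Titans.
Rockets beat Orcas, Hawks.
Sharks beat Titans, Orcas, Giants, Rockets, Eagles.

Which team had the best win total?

Win totals: Giants 1, Eagles 5, Orcas 1, Wolves 6, Titans 3, Sharks 5, Hawks 7, Rockets 2, Pumas 6.
Hawks leads with 7 wins (next highest: 6).

Hawks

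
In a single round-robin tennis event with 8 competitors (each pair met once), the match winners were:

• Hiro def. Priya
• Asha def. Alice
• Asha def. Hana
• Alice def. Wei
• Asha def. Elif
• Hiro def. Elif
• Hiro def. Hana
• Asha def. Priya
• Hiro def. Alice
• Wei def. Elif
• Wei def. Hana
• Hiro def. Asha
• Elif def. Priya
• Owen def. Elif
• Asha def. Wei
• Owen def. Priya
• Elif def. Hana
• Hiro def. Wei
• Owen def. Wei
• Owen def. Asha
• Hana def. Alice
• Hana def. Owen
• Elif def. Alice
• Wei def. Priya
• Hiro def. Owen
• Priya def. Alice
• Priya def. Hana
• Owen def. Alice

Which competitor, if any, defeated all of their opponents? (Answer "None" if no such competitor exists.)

Hiro has 7 wins out of 7 opponents — a perfect record.

Hiro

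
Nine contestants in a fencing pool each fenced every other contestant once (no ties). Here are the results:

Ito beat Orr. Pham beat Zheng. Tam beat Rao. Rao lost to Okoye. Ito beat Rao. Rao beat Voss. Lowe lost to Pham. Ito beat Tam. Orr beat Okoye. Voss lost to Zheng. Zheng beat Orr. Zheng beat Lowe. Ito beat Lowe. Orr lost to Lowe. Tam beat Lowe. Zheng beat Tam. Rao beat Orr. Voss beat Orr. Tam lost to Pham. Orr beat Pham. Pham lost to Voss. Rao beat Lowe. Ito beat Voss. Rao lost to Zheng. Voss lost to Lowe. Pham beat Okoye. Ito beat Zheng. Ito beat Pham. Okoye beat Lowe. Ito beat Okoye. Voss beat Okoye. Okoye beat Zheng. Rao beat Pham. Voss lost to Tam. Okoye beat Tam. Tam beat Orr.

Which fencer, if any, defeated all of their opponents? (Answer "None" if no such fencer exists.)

Ito has 8 wins out of 8 opponents — a perfect record.

Ito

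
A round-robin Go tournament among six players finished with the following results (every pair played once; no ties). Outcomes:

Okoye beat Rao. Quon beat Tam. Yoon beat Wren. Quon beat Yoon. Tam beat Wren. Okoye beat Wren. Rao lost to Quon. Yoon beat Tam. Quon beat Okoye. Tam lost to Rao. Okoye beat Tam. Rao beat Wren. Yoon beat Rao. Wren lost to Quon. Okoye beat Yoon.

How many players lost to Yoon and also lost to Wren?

Yoon beat: Rao, Tam, Wren.
Wren beat: no one.
No one was beaten by both.

0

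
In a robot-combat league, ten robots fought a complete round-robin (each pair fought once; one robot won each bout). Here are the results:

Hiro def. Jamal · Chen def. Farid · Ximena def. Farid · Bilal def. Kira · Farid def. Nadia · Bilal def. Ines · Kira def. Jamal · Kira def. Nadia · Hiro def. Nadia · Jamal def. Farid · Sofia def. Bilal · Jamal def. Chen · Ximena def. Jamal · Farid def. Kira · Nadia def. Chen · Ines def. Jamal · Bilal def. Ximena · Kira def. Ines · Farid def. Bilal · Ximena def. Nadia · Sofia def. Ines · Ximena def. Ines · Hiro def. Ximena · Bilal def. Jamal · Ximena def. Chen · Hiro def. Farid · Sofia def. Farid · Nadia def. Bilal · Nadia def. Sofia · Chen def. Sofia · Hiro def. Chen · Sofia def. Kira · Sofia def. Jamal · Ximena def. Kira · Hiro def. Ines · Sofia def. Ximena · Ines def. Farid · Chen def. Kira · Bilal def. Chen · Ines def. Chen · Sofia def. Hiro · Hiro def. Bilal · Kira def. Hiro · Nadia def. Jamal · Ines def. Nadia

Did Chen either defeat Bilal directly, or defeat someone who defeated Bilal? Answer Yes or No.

Chen did not beat Bilal directly.
Chen beat Kira, Sofia, Farid. Of those, Sofia beat Bilal.

Yes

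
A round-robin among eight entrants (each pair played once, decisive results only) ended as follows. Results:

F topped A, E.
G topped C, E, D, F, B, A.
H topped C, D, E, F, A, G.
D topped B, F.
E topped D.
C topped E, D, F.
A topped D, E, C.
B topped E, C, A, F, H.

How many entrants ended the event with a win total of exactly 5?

Win totals: A 3, B 5, C 3, D 2, E 1, F 2, G 6, H 6.
Exactly 5: B — 1 entrant.

1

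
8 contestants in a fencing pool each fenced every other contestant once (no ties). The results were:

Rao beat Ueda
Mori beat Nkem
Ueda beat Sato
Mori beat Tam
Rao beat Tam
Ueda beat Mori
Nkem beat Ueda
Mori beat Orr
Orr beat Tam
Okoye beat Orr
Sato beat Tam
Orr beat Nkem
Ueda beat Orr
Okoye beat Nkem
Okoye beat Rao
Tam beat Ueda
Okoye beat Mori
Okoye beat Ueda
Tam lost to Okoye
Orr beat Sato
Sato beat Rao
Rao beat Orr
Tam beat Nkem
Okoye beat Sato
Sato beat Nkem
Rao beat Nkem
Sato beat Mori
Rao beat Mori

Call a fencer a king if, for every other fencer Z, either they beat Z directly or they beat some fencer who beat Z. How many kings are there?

1

Ueda cannot reach Okoye in two steps.
Okoye reaches everyone (king).
Tam cannot reach Okoye, Rao in two steps.
Rao cannot reach Okoye in two steps.
Sato cannot reach Okoye in two steps.
Nkem cannot reach Okoye, Tam, Rao in two steps.
Mori cannot reach Okoye, Rao in two steps.
Orr cannot reach Okoye in two steps.
Kings: Okoye — 1.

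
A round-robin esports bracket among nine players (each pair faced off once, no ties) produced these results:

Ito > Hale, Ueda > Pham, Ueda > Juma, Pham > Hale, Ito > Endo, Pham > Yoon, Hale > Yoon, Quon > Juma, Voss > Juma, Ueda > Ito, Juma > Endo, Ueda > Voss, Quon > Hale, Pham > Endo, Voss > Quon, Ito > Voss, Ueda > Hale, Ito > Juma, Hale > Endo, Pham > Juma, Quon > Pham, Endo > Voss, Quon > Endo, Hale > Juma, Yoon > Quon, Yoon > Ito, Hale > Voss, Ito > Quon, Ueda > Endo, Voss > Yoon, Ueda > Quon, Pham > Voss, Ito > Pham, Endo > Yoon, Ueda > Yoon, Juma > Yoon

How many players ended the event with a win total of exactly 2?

Win totals: Quon 4, Ueda 8, Voss 3, Yoon 2, Pham 5, Juma 2, Ito 6, Hale 4, Endo 2.
Exactly 2: Yoon, Juma, Endo — 3 players.

3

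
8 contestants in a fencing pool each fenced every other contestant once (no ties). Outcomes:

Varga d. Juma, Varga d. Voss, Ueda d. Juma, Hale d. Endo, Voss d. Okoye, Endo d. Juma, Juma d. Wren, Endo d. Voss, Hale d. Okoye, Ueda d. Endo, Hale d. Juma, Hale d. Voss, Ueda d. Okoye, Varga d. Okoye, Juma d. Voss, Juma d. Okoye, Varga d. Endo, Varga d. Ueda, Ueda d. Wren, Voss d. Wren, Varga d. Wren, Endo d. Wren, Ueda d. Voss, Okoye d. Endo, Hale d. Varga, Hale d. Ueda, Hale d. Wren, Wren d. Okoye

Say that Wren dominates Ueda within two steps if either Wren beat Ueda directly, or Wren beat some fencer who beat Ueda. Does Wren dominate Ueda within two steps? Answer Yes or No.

No

Wren did not beat Ueda directly.
Wren beat Okoye, but each of them lost to Ueda. No two-step path.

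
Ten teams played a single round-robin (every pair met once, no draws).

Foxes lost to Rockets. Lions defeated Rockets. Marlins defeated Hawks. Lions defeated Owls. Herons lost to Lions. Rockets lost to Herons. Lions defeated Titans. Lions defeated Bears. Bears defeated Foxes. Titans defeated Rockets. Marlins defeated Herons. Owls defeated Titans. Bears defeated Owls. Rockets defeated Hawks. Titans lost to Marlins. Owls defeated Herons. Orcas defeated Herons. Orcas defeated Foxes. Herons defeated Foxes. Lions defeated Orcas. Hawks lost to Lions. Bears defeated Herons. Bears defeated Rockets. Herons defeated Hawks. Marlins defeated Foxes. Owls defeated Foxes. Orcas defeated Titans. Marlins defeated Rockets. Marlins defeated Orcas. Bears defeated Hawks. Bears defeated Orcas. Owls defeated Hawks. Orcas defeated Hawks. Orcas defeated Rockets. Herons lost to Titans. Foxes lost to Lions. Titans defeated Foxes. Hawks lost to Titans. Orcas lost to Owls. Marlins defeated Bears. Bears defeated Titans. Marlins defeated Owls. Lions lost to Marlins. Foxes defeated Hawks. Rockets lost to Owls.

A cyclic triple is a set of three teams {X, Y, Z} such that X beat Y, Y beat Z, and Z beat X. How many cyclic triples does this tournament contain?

0

Win totals: Rockets 2, Foxes 1, Owls 6, Orcas 5, Bears 7, Herons 3, Lions 8, Titans 4, Marlins 9, Hawks 0.
A team with w wins dominates both others in C(w,2) triples; summing gives 1 + 0 + 15 + 10 + 21 + 3 + 28 + 6 + 36 + 0 = 120 transitive triples.
Total triples C(10,3) = 120, so cyclic triples = 120 − 120 = 0.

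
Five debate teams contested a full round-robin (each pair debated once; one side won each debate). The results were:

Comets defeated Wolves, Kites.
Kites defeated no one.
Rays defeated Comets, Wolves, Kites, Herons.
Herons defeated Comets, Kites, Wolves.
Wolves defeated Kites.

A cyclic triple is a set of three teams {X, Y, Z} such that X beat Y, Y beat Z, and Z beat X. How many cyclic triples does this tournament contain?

0

Of the C(5,3) = 10 triples, the cyclic ones are: none.
That is 0.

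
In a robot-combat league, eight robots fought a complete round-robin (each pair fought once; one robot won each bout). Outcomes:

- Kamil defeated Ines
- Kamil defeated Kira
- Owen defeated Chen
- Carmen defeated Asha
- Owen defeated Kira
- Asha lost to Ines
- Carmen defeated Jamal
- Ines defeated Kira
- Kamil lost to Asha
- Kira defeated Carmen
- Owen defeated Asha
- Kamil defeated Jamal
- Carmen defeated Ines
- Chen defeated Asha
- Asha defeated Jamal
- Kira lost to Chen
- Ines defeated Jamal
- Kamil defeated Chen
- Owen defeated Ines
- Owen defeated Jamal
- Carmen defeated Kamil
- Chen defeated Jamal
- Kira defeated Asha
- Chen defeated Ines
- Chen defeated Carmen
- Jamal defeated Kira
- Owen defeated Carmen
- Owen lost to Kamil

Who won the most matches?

Owen

Win totals: Chen 5, Ines 3, Carmen 4, Jamal 1, Kamil 5, Kira 2, Owen 6, Asha 2.
Owen leads with 6 wins (next highest: 5).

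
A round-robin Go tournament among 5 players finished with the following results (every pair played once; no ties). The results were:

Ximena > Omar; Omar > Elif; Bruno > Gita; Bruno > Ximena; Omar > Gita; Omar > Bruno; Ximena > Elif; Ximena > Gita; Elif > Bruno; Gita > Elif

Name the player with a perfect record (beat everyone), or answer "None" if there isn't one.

None

Highest win total is Ximena with 3 (out of 4 possible).
Ximena lost to Bruno, so no player went undefeated.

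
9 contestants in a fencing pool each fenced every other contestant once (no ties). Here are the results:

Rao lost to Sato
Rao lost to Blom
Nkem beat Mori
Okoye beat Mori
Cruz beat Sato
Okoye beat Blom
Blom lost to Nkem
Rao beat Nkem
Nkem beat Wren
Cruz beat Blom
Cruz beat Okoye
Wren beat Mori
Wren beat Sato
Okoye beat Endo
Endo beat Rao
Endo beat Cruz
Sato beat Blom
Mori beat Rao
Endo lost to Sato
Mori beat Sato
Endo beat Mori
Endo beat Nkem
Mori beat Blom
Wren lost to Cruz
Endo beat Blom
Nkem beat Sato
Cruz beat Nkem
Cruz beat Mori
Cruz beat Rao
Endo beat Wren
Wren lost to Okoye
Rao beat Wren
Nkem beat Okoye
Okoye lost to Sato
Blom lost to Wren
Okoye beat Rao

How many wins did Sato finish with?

Sato's results: beat Okoye, Blom, Endo, Rao; lost to Nkem, Cruz, Mori, Wren.
That is 4 wins.

4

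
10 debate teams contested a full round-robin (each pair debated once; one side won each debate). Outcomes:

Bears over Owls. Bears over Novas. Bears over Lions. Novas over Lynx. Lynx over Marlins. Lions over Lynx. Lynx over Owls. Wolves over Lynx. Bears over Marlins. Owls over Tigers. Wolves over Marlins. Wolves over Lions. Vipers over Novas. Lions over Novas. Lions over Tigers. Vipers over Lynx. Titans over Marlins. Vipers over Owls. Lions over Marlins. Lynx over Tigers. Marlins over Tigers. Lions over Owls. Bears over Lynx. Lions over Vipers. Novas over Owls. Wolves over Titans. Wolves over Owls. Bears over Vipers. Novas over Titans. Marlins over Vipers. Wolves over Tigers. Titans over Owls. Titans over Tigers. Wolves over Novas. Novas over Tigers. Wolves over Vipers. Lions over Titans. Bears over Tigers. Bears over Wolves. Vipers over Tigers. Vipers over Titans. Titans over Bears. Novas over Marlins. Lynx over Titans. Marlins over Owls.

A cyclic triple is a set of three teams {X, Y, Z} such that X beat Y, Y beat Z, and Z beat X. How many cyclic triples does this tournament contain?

8

Win totals: Tigers 0, Marlins 3, Titans 4, Wolves 8, Lynx 4, Vipers 5, Bears 8, Owls 1, Novas 5, Lions 7.
A team with w wins dominates both others in C(w,2) triples; summing gives 0 + 3 + 6 + 28 + 6 + 10 + 28 + 0 + 10 + 21 = 112 transitive triples.
Total triples C(10,3) = 120, so cyclic triples = 120 − 112 = 8.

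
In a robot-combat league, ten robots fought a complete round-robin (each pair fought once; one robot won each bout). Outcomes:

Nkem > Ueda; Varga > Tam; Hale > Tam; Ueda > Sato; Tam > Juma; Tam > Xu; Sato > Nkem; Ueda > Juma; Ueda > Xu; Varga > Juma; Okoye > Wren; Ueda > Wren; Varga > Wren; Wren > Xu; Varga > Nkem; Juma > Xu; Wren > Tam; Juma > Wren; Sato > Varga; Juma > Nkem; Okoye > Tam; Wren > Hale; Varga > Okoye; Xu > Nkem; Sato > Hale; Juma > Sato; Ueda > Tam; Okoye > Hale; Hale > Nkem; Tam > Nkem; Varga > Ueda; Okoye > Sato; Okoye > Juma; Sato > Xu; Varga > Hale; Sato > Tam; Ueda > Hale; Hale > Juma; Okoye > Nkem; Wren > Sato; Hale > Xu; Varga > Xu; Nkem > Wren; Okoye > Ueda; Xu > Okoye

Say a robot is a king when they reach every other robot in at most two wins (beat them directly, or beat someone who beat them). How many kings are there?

5

Juma reaches everyone (king).
Hale cannot reach Varga in two steps.
Nkem cannot reach Okoye, Varga in two steps.
Ueda reaches everyone (king).
Wren cannot reach Ueda in two steps.
Xu cannot reach Varga in two steps.
Tam cannot reach Hale, Varga in two steps.
Sato reaches everyone (king).
Okoye reaches everyone (king).
Varga reaches everyone (king).
Kings: Juma, Ueda, Sato, Okoye, Varga — 5.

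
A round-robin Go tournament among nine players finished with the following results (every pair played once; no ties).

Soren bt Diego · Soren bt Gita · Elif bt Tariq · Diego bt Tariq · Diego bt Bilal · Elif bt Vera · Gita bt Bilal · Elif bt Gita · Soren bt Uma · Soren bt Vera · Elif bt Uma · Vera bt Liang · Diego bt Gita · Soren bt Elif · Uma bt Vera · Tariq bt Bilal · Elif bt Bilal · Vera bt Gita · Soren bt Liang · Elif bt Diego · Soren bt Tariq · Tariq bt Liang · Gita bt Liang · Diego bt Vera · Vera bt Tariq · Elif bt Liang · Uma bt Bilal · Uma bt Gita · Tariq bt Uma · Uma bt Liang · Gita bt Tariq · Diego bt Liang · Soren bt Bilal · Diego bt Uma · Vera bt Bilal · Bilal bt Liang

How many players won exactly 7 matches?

1

Win totals: Bilal 1, Diego 6, Tariq 3, Soren 8, Elif 7, Liang 0, Uma 4, Gita 3, Vera 4.
Exactly 7: Elif — 1 player.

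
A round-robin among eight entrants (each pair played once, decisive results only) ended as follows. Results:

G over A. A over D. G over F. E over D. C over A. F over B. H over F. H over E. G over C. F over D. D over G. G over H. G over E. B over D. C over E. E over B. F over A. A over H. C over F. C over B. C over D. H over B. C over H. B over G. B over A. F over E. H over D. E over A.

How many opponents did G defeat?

G's results: beat A, C, E, F, H; lost to B, D.
That is 5 wins.

5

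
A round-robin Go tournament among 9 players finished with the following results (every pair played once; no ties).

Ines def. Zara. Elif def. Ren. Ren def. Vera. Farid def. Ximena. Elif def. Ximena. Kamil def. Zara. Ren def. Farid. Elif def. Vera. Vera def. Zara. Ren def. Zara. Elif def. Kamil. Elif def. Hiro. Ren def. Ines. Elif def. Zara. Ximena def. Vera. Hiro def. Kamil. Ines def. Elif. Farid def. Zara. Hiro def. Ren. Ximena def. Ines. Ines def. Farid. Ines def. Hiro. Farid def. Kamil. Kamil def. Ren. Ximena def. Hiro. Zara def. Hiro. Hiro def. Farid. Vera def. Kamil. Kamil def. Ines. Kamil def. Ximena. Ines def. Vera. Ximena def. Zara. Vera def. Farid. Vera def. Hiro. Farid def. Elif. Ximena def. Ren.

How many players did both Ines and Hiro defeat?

1

Ines beat: Vera, Farid, Hiro, Elif, Zara.
Hiro beat: Farid, Ren, Kamil.
Both beat: Farid — 1.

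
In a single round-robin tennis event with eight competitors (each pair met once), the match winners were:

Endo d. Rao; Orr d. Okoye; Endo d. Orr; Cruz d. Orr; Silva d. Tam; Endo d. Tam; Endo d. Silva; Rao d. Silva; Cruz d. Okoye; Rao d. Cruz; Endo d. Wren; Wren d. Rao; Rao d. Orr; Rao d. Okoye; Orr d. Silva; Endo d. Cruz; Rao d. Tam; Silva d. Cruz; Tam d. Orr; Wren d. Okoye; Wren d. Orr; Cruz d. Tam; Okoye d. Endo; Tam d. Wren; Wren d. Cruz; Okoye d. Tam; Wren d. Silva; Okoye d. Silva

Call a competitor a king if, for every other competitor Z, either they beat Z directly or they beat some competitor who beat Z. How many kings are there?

4

Rao reaches everyone (king).
Orr cannot reach Rao, Wren in two steps.
Tam cannot reach Endo in two steps.
Okoye reaches everyone (king).
Cruz cannot reach Rao in two steps.
Endo reaches everyone (king).
Wren reaches everyone (king).
Silva cannot reach Rao, Endo in two steps.
Kings: Rao, Okoye, Endo, Wren — 4.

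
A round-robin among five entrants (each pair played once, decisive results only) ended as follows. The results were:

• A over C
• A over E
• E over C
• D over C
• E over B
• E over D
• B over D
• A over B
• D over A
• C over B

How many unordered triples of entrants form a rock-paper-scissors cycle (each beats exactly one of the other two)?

Win totals: A 3, B 1, C 1, D 2, E 3.
An entrant with w wins dominates both others in C(w,2) triples; summing gives 3 + 0 + 0 + 1 + 3 = 7 transitive triples.
Total triples C(5,3) = 10, so cyclic triples = 10 − 7 = 3.

3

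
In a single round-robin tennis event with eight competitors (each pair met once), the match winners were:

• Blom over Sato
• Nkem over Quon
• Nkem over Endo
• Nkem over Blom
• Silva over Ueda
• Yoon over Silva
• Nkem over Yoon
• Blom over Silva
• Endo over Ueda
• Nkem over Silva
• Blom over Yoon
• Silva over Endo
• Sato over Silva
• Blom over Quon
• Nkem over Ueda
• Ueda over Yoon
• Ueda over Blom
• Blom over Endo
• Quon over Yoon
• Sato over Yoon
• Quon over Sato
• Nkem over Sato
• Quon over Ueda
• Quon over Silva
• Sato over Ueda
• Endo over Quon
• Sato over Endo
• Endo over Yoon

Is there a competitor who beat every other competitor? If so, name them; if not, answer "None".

Nkem

Nkem has 7 wins out of 7 opponents — a perfect record.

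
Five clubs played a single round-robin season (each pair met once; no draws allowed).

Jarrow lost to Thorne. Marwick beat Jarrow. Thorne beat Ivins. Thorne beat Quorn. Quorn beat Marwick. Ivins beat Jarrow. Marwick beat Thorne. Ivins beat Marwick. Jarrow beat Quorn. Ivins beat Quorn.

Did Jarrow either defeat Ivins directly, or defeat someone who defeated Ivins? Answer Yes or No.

Jarrow did not beat Ivins directly.
Jarrow beat Quorn, but each of them lost to Ivins. No two-step path.

No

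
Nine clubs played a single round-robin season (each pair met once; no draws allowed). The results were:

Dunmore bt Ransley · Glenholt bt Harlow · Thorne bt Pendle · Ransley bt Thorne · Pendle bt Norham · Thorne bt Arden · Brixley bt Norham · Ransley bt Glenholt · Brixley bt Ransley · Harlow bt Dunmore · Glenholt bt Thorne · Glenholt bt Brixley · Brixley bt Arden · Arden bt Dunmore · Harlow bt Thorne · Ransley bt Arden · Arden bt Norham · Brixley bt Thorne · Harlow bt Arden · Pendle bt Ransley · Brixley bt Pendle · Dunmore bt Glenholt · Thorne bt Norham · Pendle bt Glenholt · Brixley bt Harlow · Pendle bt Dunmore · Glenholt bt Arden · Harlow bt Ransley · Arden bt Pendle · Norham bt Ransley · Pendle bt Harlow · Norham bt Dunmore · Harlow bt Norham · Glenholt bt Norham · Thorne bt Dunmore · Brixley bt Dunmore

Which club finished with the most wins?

Win totals: Harlow 5, Thorne 4, Pendle 5, Arden 3, Glenholt 5, Ransley 3, Brixley 7, Norham 2, Dunmore 2.
Brixley leads with 7 wins (next highest: 5).

Brixley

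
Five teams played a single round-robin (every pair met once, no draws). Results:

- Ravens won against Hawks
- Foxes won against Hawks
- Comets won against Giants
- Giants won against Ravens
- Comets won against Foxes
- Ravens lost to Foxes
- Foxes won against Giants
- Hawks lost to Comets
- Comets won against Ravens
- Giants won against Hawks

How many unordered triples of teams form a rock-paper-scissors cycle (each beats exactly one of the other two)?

0

Win totals: Giants 2, Comets 4, Hawks 0, Ravens 1, Foxes 3.
A team with w wins dominates both others in C(w,2) triples; summing gives 1 + 6 + 0 + 0 + 3 = 10 transitive triples.
Total triples C(5,3) = 10, so cyclic triples = 10 − 10 = 0.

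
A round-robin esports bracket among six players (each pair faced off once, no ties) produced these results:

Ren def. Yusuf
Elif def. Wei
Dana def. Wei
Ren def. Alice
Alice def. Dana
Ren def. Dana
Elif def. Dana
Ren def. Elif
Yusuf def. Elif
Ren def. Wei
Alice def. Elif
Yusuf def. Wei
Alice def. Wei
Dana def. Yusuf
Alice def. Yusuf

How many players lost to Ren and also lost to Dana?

Ren beat: Yusuf, Dana, Alice, Wei, Elif.
Dana beat: Yusuf, Wei.
Both beat: Yusuf, Wei — 2.

2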